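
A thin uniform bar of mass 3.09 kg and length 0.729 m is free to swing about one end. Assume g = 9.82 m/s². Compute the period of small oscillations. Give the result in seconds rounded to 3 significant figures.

1.40 s

For a physical pendulum T = 2π√(I/(mgd)), with d = 0.3645 m from pivot to centre of mass.
I_cm = mL²/12 = 3.09 × 0.729²/12 = 0.1368 kg·m²; I = I_cm + md² = 0.1368 + 3.09 × 0.3645² = 0.5474 kg·m².
T = 2π√(0.5474/(3.09 × 9.82 × 0.3645)) = 1.40 s.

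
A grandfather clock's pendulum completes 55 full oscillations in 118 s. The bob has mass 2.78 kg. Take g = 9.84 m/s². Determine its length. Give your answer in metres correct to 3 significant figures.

1.15 m

T = 118/55 = 2.145 s.
From T = 2π√(L/g), L = gT²/(4π²) = 9.84 × 2.145²/(4π²) = 1.15 m.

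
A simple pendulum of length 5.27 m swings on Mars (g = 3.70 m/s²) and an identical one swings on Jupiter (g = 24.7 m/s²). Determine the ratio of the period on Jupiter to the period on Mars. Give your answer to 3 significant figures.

T ∝ 1/√g, so T₂/T₁ = √(g₁/g₂) = √(3.70/24.7) = 0.387.

0.387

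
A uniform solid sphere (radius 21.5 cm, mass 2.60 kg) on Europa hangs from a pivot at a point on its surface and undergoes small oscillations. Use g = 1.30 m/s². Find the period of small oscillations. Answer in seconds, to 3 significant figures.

I_cm = (2/5)mr² = 0.04807 kg·m². The pivot is at distance d = 0.215 m from the centre of mass.
By the parallel-axis theorem, I = I_cm + md² = 0.04807 + 0.1202 = 0.1683 kg·m².
T = 2π√(I/(mgd)) = 2π√(0.1683/(2.60 × 1.30 × 0.215)) = 3.02 s.

3.02 s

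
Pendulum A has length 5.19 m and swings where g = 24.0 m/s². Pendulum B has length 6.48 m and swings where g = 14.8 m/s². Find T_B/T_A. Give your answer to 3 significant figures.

T = 2π√(L/g), so T_B/T_A = √((L_B/g_B)/(L_A/g_A)) = √((6.48/14.8)/(5.19/24.0)) = 1.42.

1.42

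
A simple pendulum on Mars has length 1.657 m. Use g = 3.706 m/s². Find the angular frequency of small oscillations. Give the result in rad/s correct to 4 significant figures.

1.496 rad/s

ω = √(g/L) = √(3.706/1.657) = 1.496 rad/s.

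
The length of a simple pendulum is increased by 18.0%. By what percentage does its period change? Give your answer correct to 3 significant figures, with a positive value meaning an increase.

8.63%

T ∝ √L, so T'/T = √(1.180) = 1.086.
Percentage change in T = (1.086 − 1) × 100% = 8.63%.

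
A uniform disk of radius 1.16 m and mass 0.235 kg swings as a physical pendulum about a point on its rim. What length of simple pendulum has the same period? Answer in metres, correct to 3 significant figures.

1.74 m

The equivalent simple-pendulum length is L_eq = I/(md), where I is about the pivot and d = 1.160 m.
I_cm = ½mR² = 0.1581 kg·m², so I = I_cm + md² = 0.1581 + 0.3162 = 0.4743 kg·m².
L_eq = 0.4743/(0.235 × 1.160) = 1.74 m.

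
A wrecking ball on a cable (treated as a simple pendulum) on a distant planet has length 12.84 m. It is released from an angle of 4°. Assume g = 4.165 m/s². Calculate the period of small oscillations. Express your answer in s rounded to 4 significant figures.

T = 2π√(L/g) = 2π√(12.84/4.165) = 2π × 1.7558 = 11.03 s.

11.03 s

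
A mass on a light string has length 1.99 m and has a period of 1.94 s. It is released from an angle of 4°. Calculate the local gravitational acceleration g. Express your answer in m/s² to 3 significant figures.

From T = 2π√(L/g), g = 4π²L/T² = 4π² × 1.99/1.940² = 20.9 m/s².

20.9 m/s²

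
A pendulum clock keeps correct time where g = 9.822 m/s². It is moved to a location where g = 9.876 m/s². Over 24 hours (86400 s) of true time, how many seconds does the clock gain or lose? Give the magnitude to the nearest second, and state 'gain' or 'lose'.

The clock's period scales as T ∝ 1/√g, so T'/T = √(9.822/9.876) = 0.997262.
In 86400 s of true time the clock registers 86400/0.997262 = 86637.2 s, so it gains 237 s.

gain 237 s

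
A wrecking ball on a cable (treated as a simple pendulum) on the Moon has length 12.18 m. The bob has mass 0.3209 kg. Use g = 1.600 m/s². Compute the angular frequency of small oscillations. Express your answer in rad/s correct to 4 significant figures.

ω = √(g/L) = √(1.600/12.18) = 0.3624 rad/s.

0.3624 rad/s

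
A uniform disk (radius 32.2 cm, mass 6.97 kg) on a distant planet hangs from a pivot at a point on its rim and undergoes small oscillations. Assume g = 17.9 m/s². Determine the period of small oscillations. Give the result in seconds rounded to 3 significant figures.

1.03 s

I_cm = ½mr² = 0.3613 kg·m². The pivot is at distance d = 0.322 m from the centre of mass.
By the parallel-axis theorem, I = I_cm + md² = 0.3613 + 0.7227 = 1.084 kg·m².
T = 2π√(I/(mgd)) = 2π√(1.084/(6.97 × 17.9 × 0.322)) = 1.03 s.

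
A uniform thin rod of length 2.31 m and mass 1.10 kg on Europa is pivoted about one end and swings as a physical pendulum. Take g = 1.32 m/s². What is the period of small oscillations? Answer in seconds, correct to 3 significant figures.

6.79 s

For a physical pendulum T = 2π√(I/(mgd)), with d = 1.155 m from pivot to centre of mass.
I_cm = mL²/12 = 1.10 × 2.31²/12 = 0.4891 kg·m²; I = I_cm + md² = 0.4891 + 1.10 × 1.155² = 1.957 kg·m².
T = 2π√(1.957/(1.10 × 1.32 × 1.155)) = 6.79 s.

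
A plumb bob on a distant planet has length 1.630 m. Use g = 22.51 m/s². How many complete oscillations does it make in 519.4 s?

T = 2π√(L/g) = 2π√(1.630/22.51) = 1.6908 s.
Number of complete oscillations = ⌊519.4/1.6908⌋ = ⌊307.20⌋ = 307.

307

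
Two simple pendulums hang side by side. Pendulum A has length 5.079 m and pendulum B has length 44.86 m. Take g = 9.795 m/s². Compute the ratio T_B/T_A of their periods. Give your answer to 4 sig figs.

2.972

T ∝ √L, so T_B/T_A = √(L_B/L_A) = √(44.86/5.079) = 2.972.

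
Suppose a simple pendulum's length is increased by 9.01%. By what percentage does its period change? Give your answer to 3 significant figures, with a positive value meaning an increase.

4.41%

T ∝ √L, so T'/T = √(1.090) = 1.044.
Percentage change in T = (1.044 − 1) × 100% = 4.41%.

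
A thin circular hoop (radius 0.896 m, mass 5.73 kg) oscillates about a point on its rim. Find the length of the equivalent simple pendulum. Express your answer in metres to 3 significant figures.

1.79 m

The equivalent simple-pendulum length is L_eq = I/(md), where I is about the pivot and d = 0.8960 m.
I_cm = mR² = 4.600 kg·m², so I = I_cm + md² = 4.600 + 4.600 = 9.200 kg·m².
L_eq = 9.200/(5.73 × 0.8960) = 1.79 m.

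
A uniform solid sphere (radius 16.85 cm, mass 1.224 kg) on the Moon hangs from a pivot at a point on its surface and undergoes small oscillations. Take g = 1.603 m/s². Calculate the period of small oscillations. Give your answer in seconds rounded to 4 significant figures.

2.410 s

I_cm = (2/5)mr² = 0.013901 kg·m². The pivot is at distance d = 0.1685 m from the centre of mass.
By the parallel-axis theorem, I = I_cm + md² = 0.013901 + 0.034752 = 0.048653 kg·m².
T = 2π√(I/(mgd)) = 2π√(0.048653/(1.224 × 1.603 × 0.1685)) = 2.410 s.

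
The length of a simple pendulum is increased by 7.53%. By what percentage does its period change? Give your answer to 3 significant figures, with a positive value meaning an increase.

3.70%

T ∝ √L, so T'/T = √(1.075) = 1.037.
Percentage change in T = (1.037 − 1) × 100% = 3.70%.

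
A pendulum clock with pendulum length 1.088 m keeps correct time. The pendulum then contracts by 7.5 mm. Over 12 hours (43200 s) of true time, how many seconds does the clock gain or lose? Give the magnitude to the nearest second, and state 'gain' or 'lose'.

gain 150 s

T ∝ √L, so T'/T = √(1.08050/1.088) = 0.996547.
In 43200 s of true time the clock registers 43200/0.996547 = 43349.7 s, so it gains 150 s.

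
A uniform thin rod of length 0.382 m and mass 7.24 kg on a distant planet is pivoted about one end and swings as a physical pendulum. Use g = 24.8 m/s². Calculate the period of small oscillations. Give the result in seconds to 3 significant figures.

For a physical pendulum T = 2π√(I/(mgd)), with d = 0.1910 m from pivot to centre of mass.
I_cm = mL²/12 = 7.24 × 0.382²/12 = 0.08804 kg·m²; I = I_cm + md² = 0.08804 + 7.24 × 0.1910² = 0.3522 kg·m².
T = 2π√(0.3522/(7.24 × 24.8 × 0.1910)) = 0.637 s.

0.637 s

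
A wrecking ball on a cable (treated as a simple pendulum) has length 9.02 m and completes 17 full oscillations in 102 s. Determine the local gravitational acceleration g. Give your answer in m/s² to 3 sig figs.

9.89 m/s²

T = 102/17 = 6.000 s.
From T = 2π√(L/g), g = 4π²L/T² = 4π² × 9.02/6.000² = 9.89 m/s².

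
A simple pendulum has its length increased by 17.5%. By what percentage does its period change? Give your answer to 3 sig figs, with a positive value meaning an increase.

8.40%

T ∝ √L, so T'/T = √(1.175) = 1.084.
Percentage change in T = (1.084 − 1) × 100% = 8.40%.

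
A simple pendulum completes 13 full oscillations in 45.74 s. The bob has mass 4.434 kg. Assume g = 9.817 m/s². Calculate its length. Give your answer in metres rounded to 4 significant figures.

T = 45.74/13 = 3.5185 s.
From T = 2π√(L/g), L = gT²/(4π²) = 9.817 × 3.5185²/(4π²) = 3.078 m.

3.078 m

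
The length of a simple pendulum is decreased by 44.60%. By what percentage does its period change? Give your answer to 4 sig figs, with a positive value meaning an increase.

-25.57%

T ∝ √L, so T'/T = √(0.55400) = 0.74431.
Percentage change in T = (0.74431 − 1) × 100% = -25.57%.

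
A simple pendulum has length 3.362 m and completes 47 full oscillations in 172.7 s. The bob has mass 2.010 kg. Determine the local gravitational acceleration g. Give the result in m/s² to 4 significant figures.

9.830 m/s²

T = 172.7/47 = 3.6745 s.
From T = 2π√(L/g), g = 4π²L/T² = 4π² × 3.362/3.6745² = 9.830 m/s².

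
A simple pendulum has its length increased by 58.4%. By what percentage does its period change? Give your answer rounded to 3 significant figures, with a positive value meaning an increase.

T ∝ √L, so T'/T = √(1.584) = 1.259.
Percentage change in T = (1.259 − 1) × 100% = 25.9%.

25.9%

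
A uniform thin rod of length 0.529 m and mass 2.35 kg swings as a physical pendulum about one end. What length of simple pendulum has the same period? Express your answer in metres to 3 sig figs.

The equivalent simple-pendulum length is L_eq = I/(md), where I is about the pivot and d = 0.2645 m.
I_cm = (1/12)mL² = 0.05480 kg·m², so I = I_cm + md² = 0.05480 + 0.1644 = 0.2192 kg·m².
L_eq = 0.2192/(2.35 × 0.2645) = 0.353 m.

0.353 m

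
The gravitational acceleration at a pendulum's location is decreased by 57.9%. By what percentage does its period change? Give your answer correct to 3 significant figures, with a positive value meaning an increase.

T ∝ 1/√g, so T'/T = 1/√(0.4210) = 1.541.
Percentage change in T = (1.541 − 1) × 100% = 54.1%.

54.1%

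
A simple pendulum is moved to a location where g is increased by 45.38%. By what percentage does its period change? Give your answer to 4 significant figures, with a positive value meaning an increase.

T ∝ 1/√g, so T'/T = 1/√(1.4538) = 0.82937.
Percentage change in T = (0.82937 − 1) × 100% = -17.06%.

-17.06%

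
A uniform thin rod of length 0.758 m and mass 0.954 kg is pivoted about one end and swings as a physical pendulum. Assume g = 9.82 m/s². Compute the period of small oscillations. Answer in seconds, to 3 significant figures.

For a physical pendulum T = 2π√(I/(mgd)), with d = 0.3790 m from pivot to centre of mass.
I_cm = mL²/12 = 0.954 × 0.758²/12 = 0.04568 kg·m²; I = I_cm + md² = 0.04568 + 0.954 × 0.3790² = 0.1827 kg·m².
T = 2π√(0.1827/(0.954 × 9.82 × 0.3790)) = 1.43 s.

1.43 s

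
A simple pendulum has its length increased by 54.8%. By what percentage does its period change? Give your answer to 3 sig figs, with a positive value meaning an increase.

T ∝ √L, so T'/T = √(1.548) = 1.244.
Percentage change in T = (1.244 − 1) × 100% = 24.4%.

24.4%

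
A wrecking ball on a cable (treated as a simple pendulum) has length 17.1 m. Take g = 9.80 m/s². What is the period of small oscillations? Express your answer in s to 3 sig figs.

T = 2π√(L/g) = 2π√(17.1/9.80) = 2π × 1.321 = 8.30 s.

8.30 s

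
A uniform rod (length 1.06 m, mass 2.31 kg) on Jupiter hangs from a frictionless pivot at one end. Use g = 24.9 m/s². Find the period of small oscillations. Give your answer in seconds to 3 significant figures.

1.06 s

For a physical pendulum T = 2π√(I/(mgd)), with d = 0.5300 m from pivot to centre of mass.
I_cm = mL²/12 = 2.31 × 1.06²/12 = 0.2163 kg·m²; I = I_cm + md² = 0.2163 + 2.31 × 0.5300² = 0.8652 kg·m².
T = 2π√(0.8652/(2.31 × 24.9 × 0.5300)) = 1.06 s.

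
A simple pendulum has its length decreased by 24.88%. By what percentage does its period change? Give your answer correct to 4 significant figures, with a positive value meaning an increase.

T ∝ √L, so T'/T = √(0.75120) = 0.86672.
Percentage change in T = (0.86672 − 1) × 100% = -13.33%.

-13.33%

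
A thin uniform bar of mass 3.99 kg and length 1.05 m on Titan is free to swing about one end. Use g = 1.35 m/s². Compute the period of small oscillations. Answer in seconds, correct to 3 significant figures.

For a physical pendulum T = 2π√(I/(mgd)), with d = 0.5250 m from pivot to centre of mass.
I_cm = mL²/12 = 3.99 × 1.05²/12 = 0.3666 kg·m²; I = I_cm + md² = 0.3666 + 3.99 × 0.5250² = 1.466 kg·m².
T = 2π√(1.466/(3.99 × 1.35 × 0.5250)) = 4.52 s.

4.52 s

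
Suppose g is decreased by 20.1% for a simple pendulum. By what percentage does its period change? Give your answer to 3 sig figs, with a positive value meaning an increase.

T ∝ 1/√g, so T'/T = 1/√(0.7990) = 1.119.
Percentage change in T = (1.119 − 1) × 100% = 11.9%.

11.9%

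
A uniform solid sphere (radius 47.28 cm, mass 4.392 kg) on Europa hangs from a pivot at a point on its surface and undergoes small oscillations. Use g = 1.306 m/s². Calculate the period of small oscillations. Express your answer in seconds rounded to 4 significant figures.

4.473 s

I_cm = (2/5)mr² = 0.39271 kg·m². The pivot is at distance d = 0.4728 m from the centre of mass.
By the parallel-axis theorem, I = I_cm + md² = 0.39271 + 0.98179 = 1.3745 kg·m².
T = 2π√(I/(mgd)) = 2π√(1.3745/(4.392 × 1.306 × 0.4728)) = 4.473 s.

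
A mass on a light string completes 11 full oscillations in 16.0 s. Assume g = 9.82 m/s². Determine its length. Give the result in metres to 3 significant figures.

0.526 m

T = 16.0/11 = 1.455 s.
From T = 2π√(L/g), L = gT²/(4π²) = 9.82 × 1.455²/(4π²) = 0.526 m.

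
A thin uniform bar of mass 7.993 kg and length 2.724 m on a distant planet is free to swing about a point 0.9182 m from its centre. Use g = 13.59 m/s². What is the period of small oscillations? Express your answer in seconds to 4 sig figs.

2.150 s

For a physical pendulum T = 2π√(I/(mgd)), with d = 0.91820 m from pivot to centre of mass.
I_cm = mL²/12 = 7.993 × 2.724²/12 = 4.9425 kg·m²; I = I_cm + md² = 4.9425 + 7.993 × 0.91820² = 11.681 kg·m².
T = 2π√(11.681/(7.993 × 13.59 × 0.91820)) = 2.150 s.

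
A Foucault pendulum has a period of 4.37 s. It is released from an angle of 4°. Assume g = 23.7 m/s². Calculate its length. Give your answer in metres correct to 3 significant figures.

11.5 m

From T = 2π√(L/g), L = gT²/(4π²) = 23.7 × 4.370²/(4π²) = 11.5 m.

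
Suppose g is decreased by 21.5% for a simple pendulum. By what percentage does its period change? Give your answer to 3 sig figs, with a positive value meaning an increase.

T ∝ 1/√g, so T'/T = 1/√(0.7850) = 1.129.
Percentage change in T = (1.129 − 1) × 100% = 12.9%.

12.9%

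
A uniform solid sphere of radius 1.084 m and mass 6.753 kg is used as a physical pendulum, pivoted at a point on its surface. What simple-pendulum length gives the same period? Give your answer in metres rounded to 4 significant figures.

1.518 m

The equivalent simple-pendulum length is L_eq = I/(md), where I is about the pivot and d = 1.0840 m.
I_cm = (2/5)mR² = 3.1741 kg·m², so I = I_cm + md² = 3.1741 + 7.9352 = 11.109 kg·m².
L_eq = 11.109/(6.753 × 1.0840) = 1.518 m.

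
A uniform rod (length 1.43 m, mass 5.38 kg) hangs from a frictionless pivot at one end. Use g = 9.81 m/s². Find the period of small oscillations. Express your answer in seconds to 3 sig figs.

1.96 s

For a physical pendulum T = 2π√(I/(mgd)), with d = 0.7150 m from pivot to centre of mass.
I_cm = mL²/12 = 5.38 × 1.43²/12 = 0.9168 kg·m²; I = I_cm + md² = 0.9168 + 5.38 × 0.7150² = 3.667 kg·m².
T = 2π√(3.667/(5.38 × 9.81 × 0.7150)) = 1.96 s.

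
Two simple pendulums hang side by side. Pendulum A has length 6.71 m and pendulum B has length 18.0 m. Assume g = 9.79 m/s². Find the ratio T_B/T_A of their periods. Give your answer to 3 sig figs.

1.64

T ∝ √L, so T_B/T_A = √(L_B/L_A) = √(18.0/6.71) = 1.64.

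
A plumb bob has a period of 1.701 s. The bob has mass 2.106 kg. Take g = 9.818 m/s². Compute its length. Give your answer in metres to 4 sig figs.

0.7196 m

From T = 2π√(L/g), L = gT²/(4π²) = 9.818 × 1.7010²/(4π²) = 0.7196 m.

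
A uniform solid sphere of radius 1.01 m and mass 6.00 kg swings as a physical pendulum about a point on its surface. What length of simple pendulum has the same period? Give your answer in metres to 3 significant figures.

1.41 m

The equivalent simple-pendulum length is L_eq = I/(md), where I is about the pivot and d = 1.010 m.
I_cm = (2/5)mR² = 2.448 kg·m², so I = I_cm + md² = 2.448 + 6.121 = 8.569 kg·m².
L_eq = 8.569/(6.00 × 1.010) = 1.41 m.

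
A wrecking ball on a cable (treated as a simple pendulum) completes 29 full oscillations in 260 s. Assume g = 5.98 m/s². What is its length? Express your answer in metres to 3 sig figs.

12.2 m

T = 260/29 = 8.966 s.
From T = 2π√(L/g), L = gT²/(4π²) = 5.98 × 8.966²/(4π²) = 12.2 m.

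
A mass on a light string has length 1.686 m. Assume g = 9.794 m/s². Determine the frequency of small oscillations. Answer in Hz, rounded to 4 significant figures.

T = 2π√(L/g) = 2π√(1.686/9.794) = 2.6069 s, so f = 1/T = 0.3836 Hz.

0.3836 Hz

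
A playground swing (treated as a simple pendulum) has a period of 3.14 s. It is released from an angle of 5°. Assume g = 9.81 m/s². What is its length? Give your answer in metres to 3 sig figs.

From T = 2π√(L/g), L = gT²/(4π²) = 9.81 × 3.140²/(4π²) = 2.45 m.

2.45 m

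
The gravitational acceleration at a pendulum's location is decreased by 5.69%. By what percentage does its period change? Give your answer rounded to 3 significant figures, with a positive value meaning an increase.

2.97%

T ∝ 1/√g, so T'/T = 1/√(0.9431) = 1.030.
Percentage change in T = (1.030 − 1) × 100% = 2.97%.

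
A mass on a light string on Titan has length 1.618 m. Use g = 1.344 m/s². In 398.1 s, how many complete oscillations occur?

57

T = 2π√(L/g) = 2π√(1.618/1.344) = 6.8940 s.
Number of complete oscillations = ⌊398.1/6.8940⌋ = ⌊57.746⌋ = 57.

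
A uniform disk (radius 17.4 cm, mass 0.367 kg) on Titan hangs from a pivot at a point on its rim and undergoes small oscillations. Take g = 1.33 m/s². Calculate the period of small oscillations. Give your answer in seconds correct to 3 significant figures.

I_cm = ½mr² = 0.005556 kg·m². The pivot is at distance d = 0.174 m from the centre of mass.
By the parallel-axis theorem, I = I_cm + md² = 0.005556 + 0.01111 = 0.01667 kg·m².
T = 2π√(I/(mgd)) = 2π√(0.01667/(0.367 × 1.33 × 0.174)) = 2.78 s.

2.78 s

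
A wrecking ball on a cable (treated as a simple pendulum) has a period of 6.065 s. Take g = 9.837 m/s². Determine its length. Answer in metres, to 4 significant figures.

From T = 2π√(L/g), L = gT²/(4π²) = 9.837 × 6.0650²/(4π²) = 9.166 m.

9.166 m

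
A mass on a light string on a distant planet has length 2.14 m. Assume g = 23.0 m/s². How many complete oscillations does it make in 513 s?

T = 2π√(L/g) = 2π√(2.14/23.0) = 1.917 s.
Number of complete oscillations = ⌊513/1.917⌋ = ⌊267.7⌋ = 267.

267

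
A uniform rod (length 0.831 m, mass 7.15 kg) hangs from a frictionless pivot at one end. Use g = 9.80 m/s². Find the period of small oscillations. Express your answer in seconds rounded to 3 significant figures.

For a physical pendulum T = 2π√(I/(mgd)), with d = 0.4155 m from pivot to centre of mass.
I_cm = mL²/12 = 7.15 × 0.831²/12 = 0.4115 kg·m²; I = I_cm + md² = 0.4115 + 7.15 × 0.4155² = 1.646 kg·m².
T = 2π√(1.646/(7.15 × 9.80 × 0.4155)) = 1.49 s.

1.49 s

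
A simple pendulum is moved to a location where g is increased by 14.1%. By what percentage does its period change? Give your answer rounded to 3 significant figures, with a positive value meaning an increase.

-6.38%

T ∝ 1/√g, so T'/T = 1/√(1.141) = 0.9362.
Percentage change in T = (0.9362 − 1) × 100% = -6.38%.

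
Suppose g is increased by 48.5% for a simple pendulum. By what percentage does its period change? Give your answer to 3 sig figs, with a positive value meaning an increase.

T ∝ 1/√g, so T'/T = 1/√(1.485) = 0.8206.
Percentage change in T = (0.8206 − 1) × 100% = -17.9%.

-17.9%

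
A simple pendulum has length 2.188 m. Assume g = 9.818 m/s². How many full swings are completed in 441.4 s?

148

T = 2π√(L/g) = 2π√(2.188/9.818) = 2.9661 s.
Number of complete oscillations = ⌊441.4/2.9661⌋ = ⌊148.81⌋ = 148.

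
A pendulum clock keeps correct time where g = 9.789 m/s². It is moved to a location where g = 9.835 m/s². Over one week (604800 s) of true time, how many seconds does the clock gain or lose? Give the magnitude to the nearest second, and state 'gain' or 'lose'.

gain 1419 s

The clock's period scales as T ∝ 1/√g, so T'/T = √(9.789/9.835) = 0.997659.
In 604800 s of true time the clock registers 604800/0.997659 = 606219.4 s, so it gains 1419 s.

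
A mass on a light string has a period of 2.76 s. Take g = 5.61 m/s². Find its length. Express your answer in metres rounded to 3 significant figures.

From T = 2π√(L/g), L = gT²/(4π²) = 5.61 × 2.760²/(4π²) = 1.08 m.

1.08 m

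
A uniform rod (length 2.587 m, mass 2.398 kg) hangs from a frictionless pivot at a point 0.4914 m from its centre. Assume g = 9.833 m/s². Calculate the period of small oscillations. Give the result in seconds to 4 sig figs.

2.555 s

For a physical pendulum T = 2π√(I/(mgd)), with d = 0.49140 m from pivot to centre of mass.
I_cm = mL²/12 = 2.398 × 2.587²/12 = 1.3374 kg·m²; I = I_cm + md² = 1.3374 + 2.398 × 0.49140² = 1.9165 kg·m².
T = 2π√(1.9165/(2.398 × 9.833 × 0.49140)) = 2.555 s.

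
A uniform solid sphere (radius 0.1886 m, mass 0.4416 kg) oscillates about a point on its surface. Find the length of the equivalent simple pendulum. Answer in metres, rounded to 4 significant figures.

0.2640 m

The equivalent simple-pendulum length is L_eq = I/(md), where I is about the pivot and d = 0.18860 m.
I_cm = (2/5)mR² = 0.0062831 kg·m², so I = I_cm + md² = 0.0062831 + 0.015708 = 0.021991 kg·m².
L_eq = 0.021991/(0.4416 × 0.18860) = 0.2640 m.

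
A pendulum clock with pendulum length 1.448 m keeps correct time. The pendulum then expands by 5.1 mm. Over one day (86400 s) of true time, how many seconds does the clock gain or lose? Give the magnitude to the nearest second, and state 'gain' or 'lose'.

T ∝ √L, so T'/T = √(1.45310/1.448) = 1.00176.
In 86400 s of true time the clock registers 86400/1.00176 = 86248.2 s, so it loses 152 s.

lose 152 s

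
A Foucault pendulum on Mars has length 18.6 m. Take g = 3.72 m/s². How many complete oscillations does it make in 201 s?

14

T = 2π√(L/g) = 2π√(18.6/3.72) = 14.05 s.
Number of complete oscillations = ⌊201/14.05⌋ = ⌊14.31⌋ = 14.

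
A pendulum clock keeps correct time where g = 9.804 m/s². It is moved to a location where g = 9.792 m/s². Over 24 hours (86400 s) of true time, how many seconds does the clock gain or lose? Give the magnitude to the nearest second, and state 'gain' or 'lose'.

The clock's period scales as T ∝ 1/√g, so T'/T = √(9.804/9.792) = 1.00061.
In 86400 s of true time the clock registers 86400/1.00061 = 86347.1 s, so it loses 53 s.

lose 53 s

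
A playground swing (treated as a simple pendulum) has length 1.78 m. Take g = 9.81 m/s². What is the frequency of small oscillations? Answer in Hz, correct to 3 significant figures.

T = 2π√(L/g) = 2π√(1.78/9.81) = 2.676 s, so f = 1/T = 0.374 Hz.

0.374 Hz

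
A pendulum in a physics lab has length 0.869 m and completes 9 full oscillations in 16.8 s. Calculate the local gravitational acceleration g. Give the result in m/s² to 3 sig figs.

T = 16.8/9 = 1.867 s.
From T = 2π√(L/g), g = 4π²L/T² = 4π² × 0.869/1.867² = 9.85 m/s².

9.85 m/s²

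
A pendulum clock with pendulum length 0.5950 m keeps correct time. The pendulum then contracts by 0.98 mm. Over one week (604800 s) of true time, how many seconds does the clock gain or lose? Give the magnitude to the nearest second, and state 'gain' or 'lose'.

gain 499 s

T ∝ √L, so T'/T = √(0.59402/0.5950) = 0.999176.
In 604800 s of true time the clock registers 604800/0.999176 = 605298.7 s, so it gains 499 s.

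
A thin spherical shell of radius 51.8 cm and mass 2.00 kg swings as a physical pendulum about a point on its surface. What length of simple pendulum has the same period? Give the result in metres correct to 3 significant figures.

0.863 m

The equivalent simple-pendulum length is L_eq = I/(md), where I is about the pivot and d = 0.5180 m.
I_cm = (2/3)mR² = 0.3578 kg·m², so I = I_cm + md² = 0.3578 + 0.5366 = 0.8944 kg·m².
L_eq = 0.8944/(2.00 × 0.5180) = 0.863 m.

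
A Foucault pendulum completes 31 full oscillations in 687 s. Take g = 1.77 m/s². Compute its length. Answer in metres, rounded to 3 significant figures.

22.0 m

T = 687/31 = 22.16 s.
From T = 2π√(L/g), L = gT²/(4π²) = 1.77 × 22.16²/(4π²) = 22.0 m.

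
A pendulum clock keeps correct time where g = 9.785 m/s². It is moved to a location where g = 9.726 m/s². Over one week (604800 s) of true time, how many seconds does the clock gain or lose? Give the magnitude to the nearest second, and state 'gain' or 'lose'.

lose 1826 s

The clock's period scales as T ∝ 1/√g, so T'/T = √(9.785/9.726) = 1.00303.
In 604800 s of true time the clock registers 604800/1.00303 = 602973.9 s, so it loses 1826 s.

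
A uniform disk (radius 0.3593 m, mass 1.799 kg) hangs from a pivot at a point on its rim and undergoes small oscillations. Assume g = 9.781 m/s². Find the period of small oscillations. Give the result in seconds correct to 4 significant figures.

1.475 s

I_cm = ½mr² = 0.11612 kg·m². The pivot is at distance d = 0.3593 m from the centre of mass.
By the parallel-axis theorem, I = I_cm + md² = 0.11612 + 0.23224 = 0.34837 kg·m².
T = 2π√(I/(mgd)) = 2π√(0.34837/(1.799 × 9.781 × 0.3593)) = 1.475 s.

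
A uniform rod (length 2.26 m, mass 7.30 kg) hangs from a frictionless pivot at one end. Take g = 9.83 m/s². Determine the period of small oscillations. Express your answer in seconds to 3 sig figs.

For a physical pendulum T = 2π√(I/(mgd)), with d = 1.130 m from pivot to centre of mass.
I_cm = mL²/12 = 7.30 × 2.26²/12 = 3.107 kg·m²; I = I_cm + md² = 3.107 + 7.30 × 1.130² = 12.43 kg·m².
T = 2π√(12.43/(7.30 × 9.83 × 1.130)) = 2.46 s.

2.46 s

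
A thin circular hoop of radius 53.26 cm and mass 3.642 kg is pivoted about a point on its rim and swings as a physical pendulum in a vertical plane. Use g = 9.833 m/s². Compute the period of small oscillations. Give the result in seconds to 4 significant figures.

2.068 s

I_cm = mr² = 1.0331 kg·m². The pivot is at distance d = 0.5326 m from the centre of mass.
By the parallel-axis theorem, I = I_cm + md² = 1.0331 + 1.0331 = 2.0662 kg·m².
T = 2π√(I/(mgd)) = 2π√(2.0662/(3.642 × 9.833 × 0.5326)) = 2.068 s.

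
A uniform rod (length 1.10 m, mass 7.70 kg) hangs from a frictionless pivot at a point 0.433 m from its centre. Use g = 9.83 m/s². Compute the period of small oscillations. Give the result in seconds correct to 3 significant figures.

For a physical pendulum T = 2π√(I/(mgd)), with d = 0.4330 m from pivot to centre of mass.
I_cm = mL²/12 = 7.70 × 1.10²/12 = 0.7764 kg·m²; I = I_cm + md² = 0.7764 + 7.70 × 0.4330² = 2.220 kg·m².
T = 2π√(2.220/(7.70 × 9.83 × 0.4330)) = 1.64 s.

1.64 s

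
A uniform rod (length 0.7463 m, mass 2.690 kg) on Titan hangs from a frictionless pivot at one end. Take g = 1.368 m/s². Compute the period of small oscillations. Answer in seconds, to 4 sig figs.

For a physical pendulum T = 2π√(I/(mgd)), with d = 0.37315 m from pivot to centre of mass.
I_cm = mL²/12 = 2.690 × 0.7463²/12 = 0.12485 kg·m²; I = I_cm + md² = 0.12485 + 2.690 × 0.37315² = 0.49941 kg·m².
T = 2π√(0.49941/(2.690 × 1.368 × 0.37315)) = 3.789 s.

3.789 s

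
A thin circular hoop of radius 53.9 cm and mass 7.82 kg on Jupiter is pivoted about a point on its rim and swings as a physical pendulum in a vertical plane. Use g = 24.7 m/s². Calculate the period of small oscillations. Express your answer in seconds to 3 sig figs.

I_cm = mr² = 2.272 kg·m². The pivot is at distance d = 0.539 m from the centre of mass.
By the parallel-axis theorem, I = I_cm + md² = 2.272 + 2.272 = 4.544 kg·m².
T = 2π√(I/(mgd)) = 2π√(4.544/(7.82 × 24.7 × 0.539)) = 1.31 s.

1.31 s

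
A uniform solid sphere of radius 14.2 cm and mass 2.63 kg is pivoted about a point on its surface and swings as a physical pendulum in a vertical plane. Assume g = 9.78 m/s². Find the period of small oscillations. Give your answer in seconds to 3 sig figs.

0.896 s

I_cm = (2/5)mr² = 0.02121 kg·m². The pivot is at distance d = 0.142 m from the centre of mass.
By the parallel-axis theorem, I = I_cm + md² = 0.02121 + 0.05303 = 0.07424 kg·m².
T = 2π√(I/(mgd)) = 2π√(0.07424/(2.63 × 9.78 × 0.142)) = 0.896 s.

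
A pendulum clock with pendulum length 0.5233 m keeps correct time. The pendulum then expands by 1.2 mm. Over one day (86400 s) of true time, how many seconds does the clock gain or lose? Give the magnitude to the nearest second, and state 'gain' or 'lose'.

lose 99 s

T ∝ √L, so T'/T = √(0.52450/0.5233) = 1.00115.
In 86400 s of true time the clock registers 86400/1.00115 = 86301.1 s, so it loses 99 s.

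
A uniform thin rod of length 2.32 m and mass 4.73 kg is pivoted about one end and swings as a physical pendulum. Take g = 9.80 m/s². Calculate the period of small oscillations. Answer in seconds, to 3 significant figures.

2.50 s

For a physical pendulum T = 2π√(I/(mgd)), with d = 1.160 m from pivot to centre of mass.
I_cm = mL²/12 = 4.73 × 2.32²/12 = 2.122 kg·m²; I = I_cm + md² = 2.122 + 4.73 × 1.160² = 8.486 kg·m².
T = 2π√(8.486/(4.73 × 9.80 × 1.160)) = 2.50 s.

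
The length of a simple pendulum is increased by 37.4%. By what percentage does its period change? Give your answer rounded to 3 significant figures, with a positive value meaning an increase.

17.2%

T ∝ √L, so T'/T = √(1.374) = 1.172.
Percentage change in T = (1.172 − 1) × 100% = 17.2%.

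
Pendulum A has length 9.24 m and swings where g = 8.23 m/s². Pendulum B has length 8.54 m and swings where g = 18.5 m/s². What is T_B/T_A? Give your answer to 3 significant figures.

T = 2π√(L/g), so T_B/T_A = √((L_B/g_B)/(L_A/g_A)) = √((8.54/18.5)/(9.24/8.23)) = 0.641.

0.641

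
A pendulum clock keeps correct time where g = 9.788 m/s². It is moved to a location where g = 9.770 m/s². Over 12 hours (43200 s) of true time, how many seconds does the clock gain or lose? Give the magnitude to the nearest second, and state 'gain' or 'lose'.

The clock's period scales as T ∝ 1/√g, so T'/T = √(9.788/9.770) = 1.00092.
In 43200 s of true time the clock registers 43200/1.00092 = 43160.3 s, so it loses 40 s.

lose 40 s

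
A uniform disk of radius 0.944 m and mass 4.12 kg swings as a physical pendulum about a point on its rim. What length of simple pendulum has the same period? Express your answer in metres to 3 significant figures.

1.42 m

The equivalent simple-pendulum length is L_eq = I/(md), where I is about the pivot and d = 0.9440 m.
I_cm = ½mR² = 1.836 kg·m², so I = I_cm + md² = 1.836 + 3.671 = 5.507 kg·m².
L_eq = 5.507/(4.12 × 0.9440) = 1.42 m.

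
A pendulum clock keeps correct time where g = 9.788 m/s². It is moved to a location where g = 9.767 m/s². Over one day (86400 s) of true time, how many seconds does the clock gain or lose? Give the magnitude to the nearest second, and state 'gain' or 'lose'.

lose 93 s

The clock's period scales as T ∝ 1/√g, so T'/T = √(9.788/9.767) = 1.00107.
In 86400 s of true time the clock registers 86400/1.00107 = 86307.3 s, so it loses 93 s.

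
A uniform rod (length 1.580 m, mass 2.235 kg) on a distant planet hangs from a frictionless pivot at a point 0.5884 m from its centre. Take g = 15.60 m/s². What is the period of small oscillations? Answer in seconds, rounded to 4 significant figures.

For a physical pendulum T = 2π√(I/(mgd)), with d = 0.58840 m from pivot to centre of mass.
I_cm = mL²/12 = 2.235 × 1.580²/12 = 0.46495 kg·m²; I = I_cm + md² = 0.46495 + 2.235 × 0.58840² = 1.2387 kg·m².
T = 2π√(1.2387/(2.235 × 15.60 × 0.58840)) = 1.544 s.

1.544 s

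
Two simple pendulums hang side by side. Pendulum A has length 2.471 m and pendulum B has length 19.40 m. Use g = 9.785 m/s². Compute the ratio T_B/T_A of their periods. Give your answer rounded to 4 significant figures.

2.802

T ∝ √L, so T_B/T_A = √(L_B/L_A) = √(19.40/2.471) = 2.802.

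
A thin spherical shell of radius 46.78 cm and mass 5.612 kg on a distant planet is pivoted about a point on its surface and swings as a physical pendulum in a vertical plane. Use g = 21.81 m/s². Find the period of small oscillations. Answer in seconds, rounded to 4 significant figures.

1.188 s

I_cm = (2/3)mr² = 0.81874 kg·m². The pivot is at distance d = 0.4678 m from the centre of mass.
By the parallel-axis theorem, I = I_cm + md² = 0.81874 + 1.2281 = 2.0469 kg·m².
T = 2π√(I/(mgd)) = 2π√(2.0469/(5.612 × 21.81 × 0.4678)) = 1.188 s.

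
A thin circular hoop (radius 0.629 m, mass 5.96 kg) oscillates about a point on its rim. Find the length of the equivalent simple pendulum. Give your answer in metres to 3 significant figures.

1.26 m

The equivalent simple-pendulum length is L_eq = I/(md), where I is about the pivot and d = 0.6290 m.
I_cm = mR² = 2.358 kg·m², so I = I_cm + md² = 2.358 + 2.358 = 4.716 kg·m².
L_eq = 4.716/(5.96 × 0.6290) = 1.26 m.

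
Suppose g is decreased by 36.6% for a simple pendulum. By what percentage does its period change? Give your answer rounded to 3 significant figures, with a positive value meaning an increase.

25.6%

T ∝ 1/√g, so T'/T = 1/√(0.6340) = 1.256.
Percentage change in T = (1.256 − 1) × 100% = 25.6%.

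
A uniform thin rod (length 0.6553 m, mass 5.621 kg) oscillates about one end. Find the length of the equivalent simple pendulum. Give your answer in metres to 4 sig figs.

The equivalent simple-pendulum length is L_eq = I/(md), where I is about the pivot and d = 0.32765 m.
I_cm = (1/12)mL² = 0.20115 kg·m², so I = I_cm + md² = 0.20115 + 0.60344 = 0.80459 kg·m².
L_eq = 0.80459/(5.621 × 0.32765) = 0.4369 m.

0.4369 m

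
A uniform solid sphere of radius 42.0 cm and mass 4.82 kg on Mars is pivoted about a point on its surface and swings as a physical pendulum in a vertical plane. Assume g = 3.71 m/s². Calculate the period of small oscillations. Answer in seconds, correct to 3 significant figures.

2.50 s

I_cm = (2/5)mr² = 0.3401 kg·m². The pivot is at distance d = 0.420 m from the centre of mass.
By the parallel-axis theorem, I = I_cm + md² = 0.3401 + 0.8502 = 1.190 kg·m².
T = 2π√(I/(mgd)) = 2π√(1.190/(4.82 × 3.71 × 0.420)) = 2.50 s.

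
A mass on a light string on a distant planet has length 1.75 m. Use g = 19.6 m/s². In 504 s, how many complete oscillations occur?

T = 2π√(L/g) = 2π√(1.75/19.6) = 1.877 s.
Number of complete oscillations = ⌊504/1.877⌋ = ⌊268.4⌋ = 268.

268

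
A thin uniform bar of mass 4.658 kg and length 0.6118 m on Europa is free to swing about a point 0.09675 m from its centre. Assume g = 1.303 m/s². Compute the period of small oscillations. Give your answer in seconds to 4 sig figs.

3.564 s

For a physical pendulum T = 2π√(I/(mgd)), with d = 0.096750 m from pivot to centre of mass.
I_cm = mL²/12 = 4.658 × 0.6118²/12 = 0.14529 kg·m²; I = I_cm + md² = 0.14529 + 4.658 × 0.096750² = 0.18889 kg·m².
T = 2π√(0.18889/(4.658 × 1.303 × 0.096750)) = 3.564 s.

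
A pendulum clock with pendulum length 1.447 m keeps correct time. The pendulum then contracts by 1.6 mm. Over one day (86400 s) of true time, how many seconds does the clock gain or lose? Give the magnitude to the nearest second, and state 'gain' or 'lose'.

gain 48 s

T ∝ √L, so T'/T = √(1.44540/1.447) = 0.999447.
In 86400 s of true time the clock registers 86400/0.999447 = 86447.8 s, so it gains 48 s.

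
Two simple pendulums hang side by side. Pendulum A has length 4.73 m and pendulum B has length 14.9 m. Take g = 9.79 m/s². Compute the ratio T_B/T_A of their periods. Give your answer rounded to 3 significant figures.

1.77

T ∝ √L, so T_B/T_A = √(L_B/L_A) = √(14.9/4.73) = 1.77.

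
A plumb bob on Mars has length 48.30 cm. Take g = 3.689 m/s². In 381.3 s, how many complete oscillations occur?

T = 2π√(L/g) = 2π√(0.4830/3.689) = 2.2735 s.
Number of complete oscillations = ⌊381.3/2.2735⌋ = ⌊167.71⌋ = 167.

167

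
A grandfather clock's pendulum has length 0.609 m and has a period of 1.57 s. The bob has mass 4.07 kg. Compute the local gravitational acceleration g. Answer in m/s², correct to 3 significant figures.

9.75 m/s²

From T = 2π√(L/g), g = 4π²L/T² = 4π² × 0.609/1.570² = 9.75 m/s².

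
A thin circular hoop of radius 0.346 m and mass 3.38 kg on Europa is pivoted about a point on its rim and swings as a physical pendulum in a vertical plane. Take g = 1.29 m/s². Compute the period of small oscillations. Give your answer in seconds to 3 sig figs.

I_cm = mr² = 0.4046 kg·m². The pivot is at distance d = 0.346 m from the centre of mass.
By the parallel-axis theorem, I = I_cm + md² = 0.4046 + 0.4046 = 0.8093 kg·m².
T = 2π√(I/(mgd)) = 2π√(0.8093/(3.38 × 1.29 × 0.346)) = 4.60 s.

4.60 s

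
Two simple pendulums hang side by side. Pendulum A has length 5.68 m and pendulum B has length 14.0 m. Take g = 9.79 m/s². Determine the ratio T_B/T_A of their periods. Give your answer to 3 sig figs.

1.57

T ∝ √L, so T_B/T_A = √(L_B/L_A) = √(14.0/5.68) = 1.57.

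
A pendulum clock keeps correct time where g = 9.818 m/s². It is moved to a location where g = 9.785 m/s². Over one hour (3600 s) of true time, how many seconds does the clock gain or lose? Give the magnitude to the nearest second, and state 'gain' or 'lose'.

The clock's period scales as T ∝ 1/√g, so T'/T = √(9.818/9.785) = 1.00168.
In 3600 s of true time the clock registers 3600/1.00168 = 3593.9 s, so it loses 6 s.

lose 6 s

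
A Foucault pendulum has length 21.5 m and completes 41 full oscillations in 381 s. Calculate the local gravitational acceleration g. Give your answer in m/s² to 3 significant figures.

9.83 m/s²

T = 381/41 = 9.293 s.
From T = 2π√(L/g), g = 4π²L/T² = 4π² × 21.5/9.293² = 9.83 m/s².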